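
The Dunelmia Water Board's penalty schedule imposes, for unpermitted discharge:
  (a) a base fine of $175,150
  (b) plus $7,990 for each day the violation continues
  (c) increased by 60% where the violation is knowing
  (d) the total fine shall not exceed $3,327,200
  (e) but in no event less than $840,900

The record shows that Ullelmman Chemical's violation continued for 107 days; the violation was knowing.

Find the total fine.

$1,648,128

Per-day component: 107 × $7,990 = $854,930
Base plus per-day: $175,150 + $854,930 = $1,030,080
Enhancement: 60% of $1,030,080 = $618,048
Enhanced fine: $1,030,080 + $618,048 = $1,648,128
Cap at $3,327,200: $1,648,128 is within the cap, no reduction.
Minimum $840,900: $1,648,128 meets the minimum, no increase.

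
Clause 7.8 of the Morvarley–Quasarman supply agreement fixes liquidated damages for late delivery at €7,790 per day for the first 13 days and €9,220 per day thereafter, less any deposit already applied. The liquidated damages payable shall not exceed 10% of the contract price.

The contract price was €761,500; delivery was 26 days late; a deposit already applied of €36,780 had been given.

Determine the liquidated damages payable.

First 13 days: 13 × €7,790 = €101,270
Remaining days: (26 − 13) × €9,220 = €119,860
Accrued per-day damages: €101,270 + €119,860 = €221,130
Less deposit already applied: €221,130 − €36,780 = €184,350
Cap: 10% of €761,500 = €76,150
Cap at €76,150: €184,350 exceeds the cap → €76,150

€76,150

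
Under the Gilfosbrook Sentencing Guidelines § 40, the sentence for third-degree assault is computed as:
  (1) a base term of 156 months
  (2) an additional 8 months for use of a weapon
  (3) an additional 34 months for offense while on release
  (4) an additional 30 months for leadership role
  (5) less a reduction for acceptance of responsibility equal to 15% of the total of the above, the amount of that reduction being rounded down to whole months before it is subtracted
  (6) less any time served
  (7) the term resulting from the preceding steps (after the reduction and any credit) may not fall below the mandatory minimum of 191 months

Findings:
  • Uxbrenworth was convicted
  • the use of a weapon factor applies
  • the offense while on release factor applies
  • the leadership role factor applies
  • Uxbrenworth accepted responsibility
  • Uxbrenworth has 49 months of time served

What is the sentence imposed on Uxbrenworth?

Use of a weapon enhancement: +8 months
Offense while on release enhancement: +34 months
Leadership role enhancement: +30 months
Adjusted term: 156 months + 8 months + 34 months + 30 months = 228 months
Acceptance of responsibility reduction: 15% of 228 months = 34 months (rounded down)
After reduction: 228 − 34 = 194 months
Less time served: 194 months − 49 months = 145 months
Minimum 191 months: 145 months is below the minimum → 191 months

191 months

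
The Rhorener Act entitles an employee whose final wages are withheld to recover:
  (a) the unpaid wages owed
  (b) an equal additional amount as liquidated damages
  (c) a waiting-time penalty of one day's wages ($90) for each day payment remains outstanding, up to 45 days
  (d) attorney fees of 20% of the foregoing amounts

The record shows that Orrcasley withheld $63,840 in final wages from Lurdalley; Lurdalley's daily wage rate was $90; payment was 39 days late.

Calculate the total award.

$157,428

Liquidated damages (equal amount): $63,840
Penalty days: min(39, 45) = 39
Waiting-time penalty: 39 × $90 = $3,510
Subtotal: $63,840 + $63,840 + $3,510 = $131,190
Attorney fees: 20% of $131,190 = $26,238
Total award: $131,190 + $26,238 = $157,428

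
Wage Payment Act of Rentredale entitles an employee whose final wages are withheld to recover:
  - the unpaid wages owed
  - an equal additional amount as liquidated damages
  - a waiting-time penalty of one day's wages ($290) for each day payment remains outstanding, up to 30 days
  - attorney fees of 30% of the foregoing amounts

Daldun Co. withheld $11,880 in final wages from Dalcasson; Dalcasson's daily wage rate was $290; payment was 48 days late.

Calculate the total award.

Liquidated damages (equal amount): $11,880
Penalty days: min(48, 30) = 30
Waiting-time penalty: 30 × $290 = $8,700
Subtotal: $11,880 + $11,880 + $8,700 = $32,460
Attorney fees: 30% of $32,460 = $9,738
Total award: $32,460 + $9,738 = $42,198

$42,198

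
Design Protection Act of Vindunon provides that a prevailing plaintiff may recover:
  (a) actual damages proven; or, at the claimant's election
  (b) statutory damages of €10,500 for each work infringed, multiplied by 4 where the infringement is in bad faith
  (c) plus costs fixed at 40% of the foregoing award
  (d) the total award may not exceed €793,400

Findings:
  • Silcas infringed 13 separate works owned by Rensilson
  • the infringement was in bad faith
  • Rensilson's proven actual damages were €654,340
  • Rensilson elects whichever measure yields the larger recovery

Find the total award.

Statutory damages: 13 × €10,500 = €136,500
Multiplied by 4: 4 × €136,500 = €546,000
Greater of actual damages (€654,340) or enhanced statutory damages (€546,000): €654,340
Costs: 40% of €654,340 = €261,736
Award plus costs: €654,340 + €261,736 = €916,076
Cap at €793,400: €916,076 exceeds the cap → €793,400

€793,400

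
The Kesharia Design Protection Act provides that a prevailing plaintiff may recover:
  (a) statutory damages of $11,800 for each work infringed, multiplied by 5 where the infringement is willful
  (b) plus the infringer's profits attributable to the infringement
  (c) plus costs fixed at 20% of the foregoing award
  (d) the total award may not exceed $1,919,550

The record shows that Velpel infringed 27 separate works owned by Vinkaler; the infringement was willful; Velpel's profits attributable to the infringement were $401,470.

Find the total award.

Statutory damages: 27 × $11,800 = $318,600
Multiplied by 5: 5 × $318,600 = $1,593,000
Combined award: $1,593,000 + $401,470 = $1,994,470
Costs: 20% of $1,994,470 = $398,894
Award plus costs: $1,994,470 + $398,894 = $2,393,364
Cap at $1,919,550: $2,393,364 exceeds the cap → $1,919,550

Award: $1,919,550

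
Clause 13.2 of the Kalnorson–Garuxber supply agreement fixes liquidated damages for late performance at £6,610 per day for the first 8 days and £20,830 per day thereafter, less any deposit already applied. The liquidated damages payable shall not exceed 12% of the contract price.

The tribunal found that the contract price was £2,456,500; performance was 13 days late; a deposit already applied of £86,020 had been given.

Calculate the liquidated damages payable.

£71,010

First 8 days: 8 × £6,610 = £52,880
Remaining days: (13 − 8) × £20,830 = £104,150
Accrued per-day damages: £52,880 + £104,150 = £157,030
Less deposit already applied: £157,030 − £86,020 = £71,010
Cap: 12% of £2,456,500 = £294,780
Cap at £294,780: £71,010 is within the cap, no reduction.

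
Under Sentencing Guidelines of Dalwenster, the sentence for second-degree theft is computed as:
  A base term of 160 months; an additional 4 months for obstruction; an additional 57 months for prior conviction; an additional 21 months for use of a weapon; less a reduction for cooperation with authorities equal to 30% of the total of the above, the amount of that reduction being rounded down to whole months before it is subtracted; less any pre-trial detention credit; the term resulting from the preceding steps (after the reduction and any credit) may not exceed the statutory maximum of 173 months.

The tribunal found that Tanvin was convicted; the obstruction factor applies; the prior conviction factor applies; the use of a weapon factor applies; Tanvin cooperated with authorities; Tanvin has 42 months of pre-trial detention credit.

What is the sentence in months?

Obstruction enhancement: +4 months
Prior conviction enhancement: +57 months
Use of a weapon enhancement: +21 months
Adjusted term: 160 months + 4 months + 57 months + 21 months = 242 months
Cooperation with authorities reduction: 30% of 242 months = 72 months (rounded down)
After reduction: 242 − 72 = 170 months
Less pre-trial detention credit: 170 months − 42 months = 128 months
Cap at 173 months: 128 months is within the cap, no reduction.

128 months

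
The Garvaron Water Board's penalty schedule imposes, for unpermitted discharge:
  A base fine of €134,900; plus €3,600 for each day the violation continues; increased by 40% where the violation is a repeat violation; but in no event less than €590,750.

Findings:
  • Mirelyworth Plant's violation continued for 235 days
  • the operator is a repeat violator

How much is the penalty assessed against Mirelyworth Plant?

€1,373,260

Per-day component: 235 × €3,600 = €846,000
Base plus per-day: €134,900 + €846,000 = €980,900
Enhancement: 40% of €980,900 = €392,360
Enhanced fine: €980,900 + €392,360 = €1,373,260
Minimum €590,750: €1,373,260 meets the minimum, no increase.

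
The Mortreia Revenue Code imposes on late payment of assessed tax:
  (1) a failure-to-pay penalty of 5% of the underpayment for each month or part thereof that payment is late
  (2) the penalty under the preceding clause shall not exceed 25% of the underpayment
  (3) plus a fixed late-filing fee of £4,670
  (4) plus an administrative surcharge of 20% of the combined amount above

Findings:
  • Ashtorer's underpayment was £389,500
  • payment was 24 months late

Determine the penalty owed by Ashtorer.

Accrued rate: 5% × 24 = 120%, capped at 25% → 25%
Failure-to-pay penalty: 25% of £389,500 = £97,375
Penalty before surcharge: £97,375 + £4,670 = £102,045
Administrative surcharge: 20% of £102,045 = £20,409
Total penalty: £102,045 + £20,409 = £122,454

£122,454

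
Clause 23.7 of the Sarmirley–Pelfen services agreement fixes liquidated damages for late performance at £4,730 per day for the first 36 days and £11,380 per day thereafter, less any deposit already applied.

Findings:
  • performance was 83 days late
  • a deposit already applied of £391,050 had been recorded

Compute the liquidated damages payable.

First 36 days: 36 × £4,730 = £170,280
Remaining days: (83 − 36) × £11,380 = £534,860
Accrued per-day damages: £170,280 + £534,860 = £705,140
Less deposit already applied: £705,140 − £391,050 = £314,090

£314,090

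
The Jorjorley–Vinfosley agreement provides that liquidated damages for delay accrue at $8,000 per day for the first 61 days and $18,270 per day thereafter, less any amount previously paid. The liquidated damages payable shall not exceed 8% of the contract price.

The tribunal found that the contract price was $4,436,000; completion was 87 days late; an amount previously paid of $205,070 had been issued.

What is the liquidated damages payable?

$354,880

First 61 days: 61 × $8,000 = $488,000
Remaining days: (87 − 61) × $18,270 = $475,020
Accrued per-day damages: $488,000 + $475,020 = $963,020
Less amount previously paid: $963,020 − $205,070 = $757,950
Cap: 8% of $4,436,000 = $354,880
Cap at $354,880: $757,950 exceeds the cap → $354,880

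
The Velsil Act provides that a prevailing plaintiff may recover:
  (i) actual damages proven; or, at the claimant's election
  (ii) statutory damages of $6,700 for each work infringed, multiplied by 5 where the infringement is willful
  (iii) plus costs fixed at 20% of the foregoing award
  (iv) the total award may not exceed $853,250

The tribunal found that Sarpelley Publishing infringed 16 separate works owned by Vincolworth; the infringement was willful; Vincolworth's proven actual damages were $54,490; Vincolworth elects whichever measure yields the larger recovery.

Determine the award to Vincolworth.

Statutory damages: 16 × $6,700 = $107,200
Multiplied by 5: 5 × $107,200 = $536,000
Greater of actual damages ($54,490) or enhanced statutory damages ($536,000): $536,000
Costs: 20% of $536,000 = $107,200
Award plus costs: $536,000 + $107,200 = $643,200
Cap at $853,250: $643,200 is within the cap, no reduction.

$643,200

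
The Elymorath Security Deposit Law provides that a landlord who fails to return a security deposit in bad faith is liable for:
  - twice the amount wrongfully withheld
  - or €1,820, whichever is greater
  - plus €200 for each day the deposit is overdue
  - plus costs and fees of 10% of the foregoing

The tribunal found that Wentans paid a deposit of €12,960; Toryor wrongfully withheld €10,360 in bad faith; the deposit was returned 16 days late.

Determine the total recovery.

Doubled: 2 × €10,360 = €20,720
Minimum €1,820: €20,720 meets the minimum, no increase.
Late-return penalty: 16 × €200 = €3,200
Damages plus late penalty: €20,720 + €3,200 = €23,920
Costs and fees: 10% of €23,920 = €2,392
Total recovery: €23,920 + €2,392 = €26,312

€26,312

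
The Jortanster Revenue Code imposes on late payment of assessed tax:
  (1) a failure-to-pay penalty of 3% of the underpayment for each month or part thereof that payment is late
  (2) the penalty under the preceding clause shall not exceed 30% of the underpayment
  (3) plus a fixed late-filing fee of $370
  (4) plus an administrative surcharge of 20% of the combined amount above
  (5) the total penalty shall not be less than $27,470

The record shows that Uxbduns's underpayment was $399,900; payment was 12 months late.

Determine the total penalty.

Accrued rate: 3% × 12 = 36%, capped at 30% → 30%
Failure-to-pay penalty: 30% of $399,900 = $119,970
Penalty before surcharge: $119,970 + $370 = $120,340
Administrative surcharge: 20% of $120,340 = $24,068
Total penalty: $120,340 + $24,068 = $144,408
Minimum $27,470: $144,408 meets the minimum, no increase.

$144,408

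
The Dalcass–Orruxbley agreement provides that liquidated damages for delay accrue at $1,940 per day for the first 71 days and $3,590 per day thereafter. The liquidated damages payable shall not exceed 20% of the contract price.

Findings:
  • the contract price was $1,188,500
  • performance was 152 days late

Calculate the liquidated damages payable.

First 71 days: 71 × $1,940 = $137,740
Remaining days: (152 − 71) × $3,590 = $290,790
Accrued per-day damages: $137,740 + $290,790 = $428,530
Cap: 20% of $1,188,500 = $237,700
Cap at $237,700: $428,530 exceeds the cap → $237,700

$237,700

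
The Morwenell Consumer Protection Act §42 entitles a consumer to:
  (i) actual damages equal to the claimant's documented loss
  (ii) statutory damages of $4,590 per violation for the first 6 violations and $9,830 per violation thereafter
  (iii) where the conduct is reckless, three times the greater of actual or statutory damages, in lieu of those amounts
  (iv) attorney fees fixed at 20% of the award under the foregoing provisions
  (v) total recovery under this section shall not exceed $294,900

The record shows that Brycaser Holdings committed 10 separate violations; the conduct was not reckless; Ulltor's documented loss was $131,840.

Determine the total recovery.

$238,440

First 6 violations: 6 × $4,590 = $27,540
Remaining violations: (10 − 6) × $9,830 = $39,320
Statutory damages: $27,540 + $39,320 = $66,860
Conduct not reckless: the in-lieu enhancement does not apply.
Actual plus statutory damages: $131,840 + $66,860 = $198,700
Attorney fees: 20% of $198,700 = $39,740
Total before cap: $198,700 + $39,740 = $238,440
Cap at $294,900: $238,440 is within the cap, no reduction.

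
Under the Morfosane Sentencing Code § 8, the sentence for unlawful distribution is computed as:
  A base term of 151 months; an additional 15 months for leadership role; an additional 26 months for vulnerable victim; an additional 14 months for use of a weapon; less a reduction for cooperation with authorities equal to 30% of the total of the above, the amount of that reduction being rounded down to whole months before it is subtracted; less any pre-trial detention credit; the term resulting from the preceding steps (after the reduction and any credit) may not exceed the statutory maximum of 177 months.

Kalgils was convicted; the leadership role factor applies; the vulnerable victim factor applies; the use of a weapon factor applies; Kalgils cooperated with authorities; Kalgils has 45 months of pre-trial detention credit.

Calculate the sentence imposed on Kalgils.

Leadership role enhancement: +15 months
Vulnerable victim enhancement: +26 months
Use of a weapon enhancement: +14 months
Adjusted term: 151 months + 15 months + 26 months + 14 months = 206 months
Cooperation with authorities reduction: 30% of 206 months = 61 months (rounded down)
After reduction: 206 − 61 = 145 months
Less pre-trial detention credit: 145 months − 45 months = 100 months
Cap at 177 months: 100 months is within the cap, no reduction.

100 months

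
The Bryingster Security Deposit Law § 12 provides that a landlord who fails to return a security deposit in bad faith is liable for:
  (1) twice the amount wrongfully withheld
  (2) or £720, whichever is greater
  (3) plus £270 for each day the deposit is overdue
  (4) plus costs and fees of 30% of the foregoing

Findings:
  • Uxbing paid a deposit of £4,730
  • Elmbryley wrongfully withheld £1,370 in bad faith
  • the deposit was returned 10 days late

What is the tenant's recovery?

Doubled: 2 × £1,370 = £2,740
Minimum £720: £2,740 meets the minimum, no increase.
Late-return penalty: 10 × £270 = £2,700
Damages plus late penalty: £2,740 + £2,700 = £5,440
Costs and fees: 30% of £5,440 = £1,632
Total recovery: £5,440 + £1,632 = £7,072

Recovery: £7,072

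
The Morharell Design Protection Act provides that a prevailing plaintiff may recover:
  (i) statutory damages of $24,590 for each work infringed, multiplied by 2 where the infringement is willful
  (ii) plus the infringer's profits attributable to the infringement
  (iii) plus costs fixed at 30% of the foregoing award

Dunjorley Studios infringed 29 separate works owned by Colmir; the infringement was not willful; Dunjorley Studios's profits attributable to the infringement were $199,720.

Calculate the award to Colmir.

Statutory damages: 29 × $24,590 = $713,110
Infringement not willful: no ×2 enhancement.
Combined award: $713,110 + $199,720 = $912,830
Costs: 30% of $912,830 = $273,849
Award plus costs: $912,830 + $273,849 = $1,186,679

Award: $1,186,679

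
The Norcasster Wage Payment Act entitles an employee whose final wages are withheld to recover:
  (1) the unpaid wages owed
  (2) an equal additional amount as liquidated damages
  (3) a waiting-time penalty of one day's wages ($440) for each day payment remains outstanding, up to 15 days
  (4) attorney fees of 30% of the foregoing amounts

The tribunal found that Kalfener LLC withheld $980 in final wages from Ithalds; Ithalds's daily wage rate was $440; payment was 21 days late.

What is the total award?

$11,128

Liquidated damages (equal amount): $980
Penalty days: min(21, 15) = 15
Waiting-time penalty: 15 × $440 = $6,600
Subtotal: $980 + $980 + $6,600 = $8,560
Attorney fees: 30% of $8,560 = $2,568
Total award: $8,560 + $2,568 = $11,128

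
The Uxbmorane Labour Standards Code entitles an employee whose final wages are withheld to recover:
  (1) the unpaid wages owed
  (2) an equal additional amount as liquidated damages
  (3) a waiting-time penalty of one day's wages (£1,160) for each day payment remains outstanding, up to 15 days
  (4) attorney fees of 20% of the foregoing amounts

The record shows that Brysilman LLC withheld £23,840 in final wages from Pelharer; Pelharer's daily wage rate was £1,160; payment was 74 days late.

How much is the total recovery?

Liquidated damages (equal amount): £23,840
Penalty days: min(74, 15) = 15
Waiting-time penalty: 15 × £1,160 = £17,400
Subtotal: £23,840 + £23,840 + £17,400 = £65,080
Attorney fees: 20% of £65,080 = £13,016
Total award: £65,080 + £13,016 = £78,096

£78,096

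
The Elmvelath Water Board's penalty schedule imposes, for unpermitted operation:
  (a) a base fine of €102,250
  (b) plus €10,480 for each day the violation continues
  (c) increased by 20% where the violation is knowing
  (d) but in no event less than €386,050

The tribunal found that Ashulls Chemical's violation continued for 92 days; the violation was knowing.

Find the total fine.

Per-day component: 92 × €10,480 = €964,160
Base plus per-day: €102,250 + €964,160 = €1,066,410
Enhancement: 20% of €1,066,410 = €213,282
Enhanced fine: €1,066,410 + €213,282 = €1,279,692
Minimum €386,050: €1,279,692 meets the minimum, no increase.

€1,279,692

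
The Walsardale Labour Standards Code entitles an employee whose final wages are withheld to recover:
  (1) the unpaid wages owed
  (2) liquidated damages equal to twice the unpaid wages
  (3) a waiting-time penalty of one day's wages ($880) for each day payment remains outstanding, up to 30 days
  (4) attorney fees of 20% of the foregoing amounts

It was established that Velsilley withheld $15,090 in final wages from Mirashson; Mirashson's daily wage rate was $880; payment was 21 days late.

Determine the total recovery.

Doubled: 2 × $15,090 = $30,180
Penalty days: min(21, 30) = 21
Waiting-time penalty: 21 × $880 = $18,480
Subtotal: $15,090 + $30,180 + $18,480 = $63,750
Attorney fees: 20% of $63,750 = $12,750
Total award: $63,750 + $12,750 = $76,500

$76,500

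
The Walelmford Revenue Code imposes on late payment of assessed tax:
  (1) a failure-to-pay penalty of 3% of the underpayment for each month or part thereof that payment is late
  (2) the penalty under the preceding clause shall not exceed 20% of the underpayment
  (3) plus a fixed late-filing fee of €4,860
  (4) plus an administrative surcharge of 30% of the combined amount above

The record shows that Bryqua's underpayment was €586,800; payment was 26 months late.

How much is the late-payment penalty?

€158,886

Accrued rate: 3% × 26 = 78%, capped at 20% → 20%
Failure-to-pay penalty: 20% of €586,800 = €117,360
Penalty before surcharge: €117,360 + €4,860 = €122,220
Administrative surcharge: 30% of €122,220 = €36,666
Total penalty: €122,220 + €36,666 = €158,886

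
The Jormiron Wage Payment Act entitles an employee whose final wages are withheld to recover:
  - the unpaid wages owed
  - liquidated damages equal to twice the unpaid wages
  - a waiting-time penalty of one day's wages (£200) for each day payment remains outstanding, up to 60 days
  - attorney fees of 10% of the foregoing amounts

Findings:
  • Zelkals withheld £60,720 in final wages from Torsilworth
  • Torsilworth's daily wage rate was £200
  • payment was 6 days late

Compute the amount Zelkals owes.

£201,696

Doubled: 2 × £60,720 = £121,440
Penalty days: min(6, 60) = 6
Waiting-time penalty: 6 × £200 = £1,200
Subtotal: £60,720 + £121,440 + £1,200 = £183,360
Attorney fees: 10% of £183,360 = £18,336
Total award: £183,360 + £18,336 = £201,696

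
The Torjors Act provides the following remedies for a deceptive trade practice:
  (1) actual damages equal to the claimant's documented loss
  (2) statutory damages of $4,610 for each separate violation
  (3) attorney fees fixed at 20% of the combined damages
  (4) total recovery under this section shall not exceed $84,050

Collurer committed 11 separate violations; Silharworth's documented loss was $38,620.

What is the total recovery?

$84,050

Statutory damages: 11 × $4,610 = $50,710
Combined damages: $38,620 + $50,710 = $89,330
Attorney fees: 20% of $89,330 = $17,866
Total before cap: $89,330 + $17,866 = $107,196
Cap at $84,050: $107,196 exceeds the cap → $84,050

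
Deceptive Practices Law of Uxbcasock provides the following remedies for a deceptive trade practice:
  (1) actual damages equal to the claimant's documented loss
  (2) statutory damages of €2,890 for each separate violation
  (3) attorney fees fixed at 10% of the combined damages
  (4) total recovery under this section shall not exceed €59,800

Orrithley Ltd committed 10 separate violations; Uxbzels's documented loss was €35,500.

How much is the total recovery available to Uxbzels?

Statutory damages: 10 × €2,890 = €28,900
Combined damages: €35,500 + €28,900 = €64,400
Attorney fees: 10% of €64,400 = €6,440
Total before cap: €64,400 + €6,440 = €70,840
Cap at €59,800: €70,840 exceeds the cap → €59,800

€59,800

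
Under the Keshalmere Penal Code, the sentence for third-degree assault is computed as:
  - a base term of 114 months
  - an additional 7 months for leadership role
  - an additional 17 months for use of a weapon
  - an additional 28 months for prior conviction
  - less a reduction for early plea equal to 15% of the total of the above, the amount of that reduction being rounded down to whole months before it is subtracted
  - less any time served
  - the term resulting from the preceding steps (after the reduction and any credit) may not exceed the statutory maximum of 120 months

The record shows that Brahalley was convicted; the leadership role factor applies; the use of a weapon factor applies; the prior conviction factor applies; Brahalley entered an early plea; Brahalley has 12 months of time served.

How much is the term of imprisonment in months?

120 months

Leadership role enhancement: +7 months
Use of a weapon enhancement: +17 months
Prior conviction enhancement: +28 months
Adjusted term: 114 months + 7 months + 17 months + 28 months = 166 months
Early plea reduction: 15% of 166 months = 24 months (rounded down)
After reduction: 166 − 24 = 142 months
Less time served: 142 months − 12 months = 130 months
Cap at 120 months: 130 months exceeds the cap → 120 months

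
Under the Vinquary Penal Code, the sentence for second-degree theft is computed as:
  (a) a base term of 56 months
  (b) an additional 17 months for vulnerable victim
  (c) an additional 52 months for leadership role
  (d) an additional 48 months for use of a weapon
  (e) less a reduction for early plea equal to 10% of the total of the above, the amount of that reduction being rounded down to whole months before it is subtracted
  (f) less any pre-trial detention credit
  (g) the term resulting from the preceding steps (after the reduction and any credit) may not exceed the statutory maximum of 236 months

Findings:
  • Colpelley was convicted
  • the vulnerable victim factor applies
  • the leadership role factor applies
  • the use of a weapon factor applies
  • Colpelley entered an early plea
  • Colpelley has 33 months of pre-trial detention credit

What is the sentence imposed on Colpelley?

Vulnerable victim enhancement: +17 months
Leadership role enhancement: +52 months
Use of a weapon enhancement: +48 months
Adjusted term: 56 months + 17 months + 52 months + 48 months = 173 months
Early plea reduction: 10% of 173 months = 17 months (rounded down)
After reduction: 173 − 17 = 156 months
Less pre-trial detention credit: 156 months − 33 months = 123 months
Cap at 236 months: 123 months is within the cap, no reduction.

123 months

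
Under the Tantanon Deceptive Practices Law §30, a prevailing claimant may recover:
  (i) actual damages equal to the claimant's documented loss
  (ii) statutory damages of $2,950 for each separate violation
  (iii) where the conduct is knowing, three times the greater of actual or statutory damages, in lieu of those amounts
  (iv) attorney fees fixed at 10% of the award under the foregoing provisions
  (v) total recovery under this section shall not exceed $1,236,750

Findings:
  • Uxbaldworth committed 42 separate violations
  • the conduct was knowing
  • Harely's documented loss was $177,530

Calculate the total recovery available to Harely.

Statutory damages: 42 × $2,950 = $123,900
Greater of actual damages ($177,530) or statutory damages ($123,900): $177,530
Trebled: 3 × $177,530 = $532,590
Attorney fees: 10% of $532,590 = $53,259
Total before cap: $532,590 + $53,259 = $585,849
Cap at $1,236,750: $585,849 is within the cap, no reduction.

$585,849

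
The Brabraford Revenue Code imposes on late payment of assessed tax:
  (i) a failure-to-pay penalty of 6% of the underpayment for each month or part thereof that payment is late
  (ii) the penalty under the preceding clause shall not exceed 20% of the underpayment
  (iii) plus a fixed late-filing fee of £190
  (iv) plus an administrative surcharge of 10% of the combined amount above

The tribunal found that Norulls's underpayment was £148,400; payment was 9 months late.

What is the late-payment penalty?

Accrued rate: 6% × 9 = 54%, capped at 20% → 20%
Failure-to-pay penalty: 20% of £148,400 = £29,680
Penalty before surcharge: £29,680 + £190 = £29,870
Administrative surcharge: 10% of £29,870 = £2,987
Total penalty: £29,870 + £2,987 = £32,857

£32,857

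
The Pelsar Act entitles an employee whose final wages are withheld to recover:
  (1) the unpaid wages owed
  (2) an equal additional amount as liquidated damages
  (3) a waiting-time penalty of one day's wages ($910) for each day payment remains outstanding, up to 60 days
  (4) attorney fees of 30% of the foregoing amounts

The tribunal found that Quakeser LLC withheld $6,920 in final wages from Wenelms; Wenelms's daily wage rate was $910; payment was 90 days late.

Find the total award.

Liquidated damages (equal amount): $6,920
Penalty days: min(90, 60) = 60
Waiting-time penalty: 60 × $910 = $54,600
Subtotal: $6,920 + $6,920 + $54,600 = $68,440
Attorney fees: 30% of $68,440 = $20,532
Total award: $68,440 + $20,532 = $88,972

$88,972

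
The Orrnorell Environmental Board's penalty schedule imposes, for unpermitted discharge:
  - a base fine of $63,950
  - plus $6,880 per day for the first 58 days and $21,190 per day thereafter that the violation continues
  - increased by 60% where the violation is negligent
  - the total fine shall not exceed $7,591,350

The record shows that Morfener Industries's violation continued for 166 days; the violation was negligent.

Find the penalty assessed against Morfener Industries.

First 58 days: 58 × $6,880 = $399,040
Remaining days: (166 − 58) × $21,190 = $2,288,520
Per-day component: $399,040 + $2,288,520 = $2,687,560
Base plus per-day: $63,950 + $2,687,560 = $2,751,510
Enhancement: 60% of $2,751,510 = $1,650,906
Enhanced fine: $2,751,510 + $1,650,906 = $4,402,416
Cap at $7,591,350: $4,402,416 is within the cap, no reduction.

$4,402,416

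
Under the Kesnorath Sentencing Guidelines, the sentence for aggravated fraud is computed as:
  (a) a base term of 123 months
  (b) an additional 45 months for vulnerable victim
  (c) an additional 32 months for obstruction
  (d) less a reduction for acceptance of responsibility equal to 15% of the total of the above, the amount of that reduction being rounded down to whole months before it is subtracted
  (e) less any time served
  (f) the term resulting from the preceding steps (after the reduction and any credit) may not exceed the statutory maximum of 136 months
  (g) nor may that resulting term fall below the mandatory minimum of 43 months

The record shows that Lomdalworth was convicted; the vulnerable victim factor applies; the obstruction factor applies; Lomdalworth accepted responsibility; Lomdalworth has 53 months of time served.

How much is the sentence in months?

Vulnerable victim enhancement: +45 months
Obstruction enhancement: +32 months
Adjusted term: 123 months + 45 months + 32 months = 200 months
Acceptance of responsibility reduction: 15% of 200 months = 30 months (rounded down)
After reduction: 200 − 30 = 170 months
Less time served: 170 months − 53 months = 117 months
Cap at 136 months: 117 months is within the cap, no reduction.
Minimum 43 months: 117 months meets the minimum, no increase.

117 months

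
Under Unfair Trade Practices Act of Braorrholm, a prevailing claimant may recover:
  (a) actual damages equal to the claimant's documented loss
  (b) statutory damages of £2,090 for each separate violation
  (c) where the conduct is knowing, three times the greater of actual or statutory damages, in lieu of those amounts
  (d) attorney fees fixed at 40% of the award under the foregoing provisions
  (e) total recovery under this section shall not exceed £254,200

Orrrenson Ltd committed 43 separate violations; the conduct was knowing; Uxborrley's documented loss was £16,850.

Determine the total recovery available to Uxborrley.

£254,200

Statutory damages: 43 × £2,090 = £89,870
Greater of actual damages (£16,850) or statutory damages (£89,870): £89,870
Trebled: 3 × £89,870 = £269,610
Attorney fees: 40% of £269,610 = £107,844
Total before cap: £269,610 + £107,844 = £377,454
Cap at £254,200: £377,454 exceeds the cap → £254,200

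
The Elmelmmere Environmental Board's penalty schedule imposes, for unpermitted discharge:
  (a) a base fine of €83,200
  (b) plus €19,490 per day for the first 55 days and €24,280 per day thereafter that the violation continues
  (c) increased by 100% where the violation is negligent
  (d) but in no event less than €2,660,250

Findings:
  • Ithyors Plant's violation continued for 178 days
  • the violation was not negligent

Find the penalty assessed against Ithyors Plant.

First 55 days: 55 × €19,490 = €1,071,950
Remaining days: (178 − 55) × €24,280 = €2,986,440
Per-day component: €1,071,950 + €2,986,440 = €4,058,390
Base plus per-day: €83,200 + €4,058,390 = €4,141,590
The violation was not negligent: no 100% increase.
Minimum €2,660,250: €4,141,590 meets the minimum, no increase.

€4,141,590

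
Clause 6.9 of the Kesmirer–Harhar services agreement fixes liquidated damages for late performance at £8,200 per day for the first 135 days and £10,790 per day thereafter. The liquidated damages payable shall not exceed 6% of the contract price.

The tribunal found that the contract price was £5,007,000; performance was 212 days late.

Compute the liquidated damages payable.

First 135 days: 135 × £8,200 = £1,107,000
Remaining days: (212 − 135) × £10,790 = £830,830
Accrued per-day damages: £1,107,000 + £830,830 = £1,937,830
Cap: 6% of £5,007,000 = £300,420
Cap at £300,420: £1,937,830 exceeds the cap → £300,420

£300,420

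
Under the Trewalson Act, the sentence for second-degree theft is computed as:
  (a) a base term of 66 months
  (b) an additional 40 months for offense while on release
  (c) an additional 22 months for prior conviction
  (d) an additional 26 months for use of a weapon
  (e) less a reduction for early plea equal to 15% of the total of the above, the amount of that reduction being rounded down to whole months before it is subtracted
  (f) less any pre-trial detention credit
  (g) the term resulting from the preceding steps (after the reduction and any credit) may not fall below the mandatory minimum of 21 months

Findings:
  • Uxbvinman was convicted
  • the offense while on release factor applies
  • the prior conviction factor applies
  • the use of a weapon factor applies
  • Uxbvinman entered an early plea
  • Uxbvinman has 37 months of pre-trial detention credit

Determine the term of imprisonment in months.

94 months

Offense while on release enhancement: +40 months
Prior conviction enhancement: +22 months
Use of a weapon enhancement: +26 months
Adjusted term: 66 months + 40 months + 22 months + 26 months = 154 months
Early plea reduction: 15% of 154 months = 23 months (rounded down)
After reduction: 154 − 23 = 131 months
Less pre-trial detention credit: 131 months − 37 months = 94 months
Minimum 21 months: 94 months meets the minimum, no increase.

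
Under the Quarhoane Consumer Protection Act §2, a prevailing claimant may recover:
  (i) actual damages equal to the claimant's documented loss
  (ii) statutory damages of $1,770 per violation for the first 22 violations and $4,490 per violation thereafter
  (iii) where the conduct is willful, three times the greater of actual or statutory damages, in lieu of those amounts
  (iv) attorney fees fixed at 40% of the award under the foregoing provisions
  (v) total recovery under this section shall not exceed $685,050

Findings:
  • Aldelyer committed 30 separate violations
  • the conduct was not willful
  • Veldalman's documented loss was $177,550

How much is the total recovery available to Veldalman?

First 22 violations: 22 × $1,770 = $38,940
Remaining violations: (30 − 22) × $4,490 = $35,920
Statutory damages: $38,940 + $35,920 = $74,860
Conduct not willful: the in-lieu enhancement does not apply.
Actual plus statutory damages: $177,550 + $74,860 = $252,410
Attorney fees: 40% of $252,410 = $100,964
Total before cap: $252,410 + $100,964 = $353,374
Cap at $685,050: $353,374 is within the cap, no reduction.

Total recovery: $353,374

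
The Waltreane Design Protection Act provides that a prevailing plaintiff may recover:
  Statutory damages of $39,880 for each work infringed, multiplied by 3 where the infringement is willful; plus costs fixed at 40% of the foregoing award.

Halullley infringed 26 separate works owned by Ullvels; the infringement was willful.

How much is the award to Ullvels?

Statutory damages: 26 × $39,880 = $1,036,880
Trebled: 3 × $1,036,880 = $3,110,640
Costs: 40% of $3,110,640 = $1,244,256
Award plus costs: $3,110,640 + $1,244,256 = $4,354,896

$4,354,896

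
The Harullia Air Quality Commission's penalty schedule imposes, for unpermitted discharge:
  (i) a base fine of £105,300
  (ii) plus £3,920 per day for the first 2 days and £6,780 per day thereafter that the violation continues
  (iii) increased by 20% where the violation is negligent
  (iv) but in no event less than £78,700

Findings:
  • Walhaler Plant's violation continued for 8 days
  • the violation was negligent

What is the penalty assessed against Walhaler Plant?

£184,584

First 2 days: 2 × £3,920 = £7,840
Remaining days: (8 − 2) × £6,780 = £40,680
Per-day component: £7,840 + £40,680 = £48,520
Base plus per-day: £105,300 + £48,520 = £153,820
Enhancement: 20% of £153,820 = £30,764
Enhanced fine: £153,820 + £30,764 = £184,584
Minimum £78,700: £184,584 meets the minimum, no increase.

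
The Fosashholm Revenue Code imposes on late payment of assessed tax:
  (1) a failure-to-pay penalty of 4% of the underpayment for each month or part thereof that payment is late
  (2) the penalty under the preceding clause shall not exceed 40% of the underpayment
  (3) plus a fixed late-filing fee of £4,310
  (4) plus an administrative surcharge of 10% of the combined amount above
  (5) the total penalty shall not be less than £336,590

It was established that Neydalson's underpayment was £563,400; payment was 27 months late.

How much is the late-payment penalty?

Accrued rate: 4% × 27 = 108%, capped at 40% → 40%
Failure-to-pay penalty: 40% of £563,400 = £225,360
Penalty before surcharge: £225,360 + £4,310 = £229,670
Administrative surcharge: 10% of £229,670 = £22,967
Total penalty: £229,670 + £22,967 = £252,637
Minimum £336,590: £252,637 is below the minimum → £336,590

£336,590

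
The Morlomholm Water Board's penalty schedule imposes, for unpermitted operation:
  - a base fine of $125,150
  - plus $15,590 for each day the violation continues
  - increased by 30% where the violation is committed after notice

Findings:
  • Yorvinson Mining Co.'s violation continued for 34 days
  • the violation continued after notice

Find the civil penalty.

Per-day component: 34 × $15,590 = $530,060
Base plus per-day: $125,150 + $530,060 = $655,210
Enhancement: 30% of $655,210 = $196,563
Enhanced fine: $655,210 + $196,563 = $851,773

$851,773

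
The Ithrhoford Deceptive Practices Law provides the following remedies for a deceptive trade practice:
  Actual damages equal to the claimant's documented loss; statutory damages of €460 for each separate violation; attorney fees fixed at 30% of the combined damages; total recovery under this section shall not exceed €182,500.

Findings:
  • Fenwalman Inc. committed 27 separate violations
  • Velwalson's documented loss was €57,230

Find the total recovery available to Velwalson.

Statutory damages: 27 × €460 = €12,420
Combined damages: €57,230 + €12,420 = €69,650
Attorney fees: 30% of €69,650 = €20,895
Total before cap: €69,650 + €20,895 = €90,545
Cap at €182,500: €90,545 is within the cap, no reduction.

€90,545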